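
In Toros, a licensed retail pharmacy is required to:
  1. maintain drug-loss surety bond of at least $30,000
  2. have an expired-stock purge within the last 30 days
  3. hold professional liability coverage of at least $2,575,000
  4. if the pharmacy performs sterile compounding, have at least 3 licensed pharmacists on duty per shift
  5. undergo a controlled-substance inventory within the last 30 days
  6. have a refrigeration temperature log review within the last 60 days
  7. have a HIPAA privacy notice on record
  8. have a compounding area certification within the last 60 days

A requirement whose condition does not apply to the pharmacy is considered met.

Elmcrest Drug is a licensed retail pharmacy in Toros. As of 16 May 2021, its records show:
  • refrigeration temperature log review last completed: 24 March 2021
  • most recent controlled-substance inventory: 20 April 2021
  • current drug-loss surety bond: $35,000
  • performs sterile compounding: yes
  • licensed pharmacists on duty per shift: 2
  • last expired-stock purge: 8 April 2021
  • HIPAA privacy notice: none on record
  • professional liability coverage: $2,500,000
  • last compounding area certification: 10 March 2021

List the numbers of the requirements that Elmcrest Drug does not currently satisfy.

2, 3, 4, 7, 8

1. drug-loss surety bond $35,000 ≥ $30,000 → met
2. expired-stock purge 38 days ago vs limit 30 → not met
3. professional liability coverage $2,500,000 < $2,575,000 → not met
4. condition 'performs sterile compounding' holds; licensed pharmacists on duty per shift 2 < 3 → not met
5. controlled-substance inventory 26 days ago vs limit 30 → met
6. refrigeration temperature log review 53 days ago vs limit 60 → met
7. HIPAA privacy notice absent → not met
8. compounding area certification 67 days ago vs limit 60 → not met
Not met: 2, 3, 4, 7, 8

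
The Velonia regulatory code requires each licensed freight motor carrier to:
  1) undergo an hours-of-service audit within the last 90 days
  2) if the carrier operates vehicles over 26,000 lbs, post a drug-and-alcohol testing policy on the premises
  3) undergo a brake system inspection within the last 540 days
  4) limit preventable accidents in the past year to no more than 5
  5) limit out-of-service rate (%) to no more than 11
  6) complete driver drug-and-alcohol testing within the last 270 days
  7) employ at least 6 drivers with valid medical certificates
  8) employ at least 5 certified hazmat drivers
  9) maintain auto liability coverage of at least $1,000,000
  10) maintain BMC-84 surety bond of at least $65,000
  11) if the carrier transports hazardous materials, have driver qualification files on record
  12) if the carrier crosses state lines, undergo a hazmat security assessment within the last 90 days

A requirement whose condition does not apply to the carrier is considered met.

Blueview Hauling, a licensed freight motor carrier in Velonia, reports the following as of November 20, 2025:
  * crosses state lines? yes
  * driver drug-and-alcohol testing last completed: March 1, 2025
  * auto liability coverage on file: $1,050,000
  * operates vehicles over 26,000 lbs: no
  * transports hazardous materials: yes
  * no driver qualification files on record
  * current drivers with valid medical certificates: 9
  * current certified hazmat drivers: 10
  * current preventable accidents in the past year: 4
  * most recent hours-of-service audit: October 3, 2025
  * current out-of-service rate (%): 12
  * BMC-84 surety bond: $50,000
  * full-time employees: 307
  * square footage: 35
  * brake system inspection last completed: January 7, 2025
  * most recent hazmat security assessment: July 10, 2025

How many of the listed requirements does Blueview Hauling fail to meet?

4

1. hours-of-service audit 48 days ago vs limit 90 → met
2. condition 'operates vehicles over 26,000 lbs' does not hold → requirement n/a → met
3. brake system inspection 317 days ago vs limit 540 → met
4. preventable accidents in the past year 4 ≤ 5 → met
5. out-of-service rate (%) 12 > 11 → not met
6. driver drug-and-alcohol testing 264 days ago vs limit 270 → met
7. drivers with valid medical certificates 9 ≥ 6 → met
8. certified hazmat drivers 10 ≥ 5 → met
9. auto liability coverage $1,050,000 ≥ $1,000,000 → met
10. BMC-84 surety bond $50,000 < $65,000 → not met
11. condition 'transports hazardous materials' holds; driver qualification files absent → not met
12. condition 'crosses state lines' holds; hazmat security assessment 133 days ago vs limit 90 → not met
Not met: 4 of 12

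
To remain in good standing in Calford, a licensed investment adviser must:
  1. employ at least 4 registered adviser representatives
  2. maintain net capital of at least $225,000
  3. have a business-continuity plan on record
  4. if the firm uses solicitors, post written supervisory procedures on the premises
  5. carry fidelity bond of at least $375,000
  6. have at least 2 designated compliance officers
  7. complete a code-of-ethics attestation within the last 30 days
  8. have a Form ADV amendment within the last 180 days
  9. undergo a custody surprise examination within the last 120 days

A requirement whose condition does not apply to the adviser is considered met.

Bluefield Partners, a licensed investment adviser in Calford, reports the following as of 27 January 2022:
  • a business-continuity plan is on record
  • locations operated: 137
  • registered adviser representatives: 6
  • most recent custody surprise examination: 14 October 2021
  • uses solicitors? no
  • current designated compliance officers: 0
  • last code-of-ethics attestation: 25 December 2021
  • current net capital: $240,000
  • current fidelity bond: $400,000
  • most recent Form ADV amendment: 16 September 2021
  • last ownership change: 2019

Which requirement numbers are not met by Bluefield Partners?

1. registered adviser representatives 6 ≥ 4 → met
2. net capital $240,000 ≥ $225,000 → met
3. business-continuity plan present → met
4. condition 'uses solicitors' does not hold → requirement n/a → met
5. fidelity bond $400,000 ≥ $375,000 → met
6. designated compliance officers 0 < 2 → not met
7. code-of-ethics attestation 33 days ago vs limit 30 → not met
8. Form ADV amendment 133 days ago vs limit 180 → met
9. custody surprise examination 105 days ago vs limit 120 → met
Not met: 6, 7

6, 7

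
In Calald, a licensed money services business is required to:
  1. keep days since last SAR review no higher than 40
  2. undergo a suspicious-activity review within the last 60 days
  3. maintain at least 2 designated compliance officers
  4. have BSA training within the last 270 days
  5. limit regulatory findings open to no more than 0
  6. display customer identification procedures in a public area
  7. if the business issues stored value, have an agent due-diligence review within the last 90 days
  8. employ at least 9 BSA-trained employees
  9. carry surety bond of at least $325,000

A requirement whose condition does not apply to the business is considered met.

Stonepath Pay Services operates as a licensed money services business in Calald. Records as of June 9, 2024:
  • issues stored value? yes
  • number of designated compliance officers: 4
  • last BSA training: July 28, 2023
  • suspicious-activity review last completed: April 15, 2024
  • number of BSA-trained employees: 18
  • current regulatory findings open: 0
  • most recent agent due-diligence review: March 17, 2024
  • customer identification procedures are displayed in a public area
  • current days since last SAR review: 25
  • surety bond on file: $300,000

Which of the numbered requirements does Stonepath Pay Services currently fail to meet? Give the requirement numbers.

1. days since last SAR review 25 ≤ 40 → met
2. suspicious-activity review 55 days ago vs limit 60 → met
3. designated compliance officers 4 ≥ 2 → met
4. BSA training 317 days ago vs limit 270 → not met
5. regulatory findings open 0 ≤ 0 → met
6. customer identification procedures present → met
7. condition 'issues stored value' holds; agent due-diligence review 84 days ago vs limit 90 → met
8. BSA-trained employees 18 ≥ 9 → met
9. surety bond $300,000 < $325,000 → not met
Not met: 4, 9

4, 9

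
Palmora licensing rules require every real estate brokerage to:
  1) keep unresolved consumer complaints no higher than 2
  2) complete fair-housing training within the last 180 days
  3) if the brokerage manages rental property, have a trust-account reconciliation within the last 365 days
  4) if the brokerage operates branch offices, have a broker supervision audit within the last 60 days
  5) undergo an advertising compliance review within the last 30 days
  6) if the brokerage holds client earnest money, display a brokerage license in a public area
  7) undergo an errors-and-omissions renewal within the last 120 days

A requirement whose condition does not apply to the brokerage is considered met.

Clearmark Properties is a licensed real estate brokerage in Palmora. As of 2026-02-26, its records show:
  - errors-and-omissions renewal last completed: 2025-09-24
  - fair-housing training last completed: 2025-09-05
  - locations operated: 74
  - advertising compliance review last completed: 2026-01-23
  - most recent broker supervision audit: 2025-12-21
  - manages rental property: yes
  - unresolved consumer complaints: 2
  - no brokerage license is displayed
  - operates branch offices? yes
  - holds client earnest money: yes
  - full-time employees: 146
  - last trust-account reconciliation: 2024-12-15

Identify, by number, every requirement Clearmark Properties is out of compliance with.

3, 4, 5, 6, 7

1. unresolved consumer complaints 2 ≤ 2 → met
2. fair-housing training 174 days ago vs limit 180 → met
3. condition 'manages rental property' holds; trust-account reconciliation 438 days ago vs limit 365 → not met
4. condition 'operates branch offices' holds; broker supervision audit 67 days ago vs limit 60 → not met
5. advertising compliance review 34 days ago vs limit 30 → not met
6. condition 'holds client earnest money' holds; brokerage license absent → not met
7. errors-and-omissions renewal 155 days ago vs limit 120 → not met
Not met: 3, 4, 5, 6, 7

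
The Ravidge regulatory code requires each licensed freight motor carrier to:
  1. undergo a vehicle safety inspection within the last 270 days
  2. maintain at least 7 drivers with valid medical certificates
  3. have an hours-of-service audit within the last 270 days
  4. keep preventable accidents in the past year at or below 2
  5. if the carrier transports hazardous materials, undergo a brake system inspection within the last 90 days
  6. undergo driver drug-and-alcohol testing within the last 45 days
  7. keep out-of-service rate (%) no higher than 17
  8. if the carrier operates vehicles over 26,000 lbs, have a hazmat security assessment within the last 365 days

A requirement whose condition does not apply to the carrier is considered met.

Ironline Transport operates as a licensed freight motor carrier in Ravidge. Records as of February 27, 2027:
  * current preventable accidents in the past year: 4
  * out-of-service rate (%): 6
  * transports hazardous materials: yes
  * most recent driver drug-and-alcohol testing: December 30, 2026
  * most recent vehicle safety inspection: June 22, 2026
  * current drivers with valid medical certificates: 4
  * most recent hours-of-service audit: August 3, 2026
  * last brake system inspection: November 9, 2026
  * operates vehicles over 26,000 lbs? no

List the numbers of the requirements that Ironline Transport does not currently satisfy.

2, 4, 5, 6

1. vehicle safety inspection 250 days ago vs limit 270 → met
2. drivers with valid medical certificates 4 < 7 → not met
3. hours-of-service audit 208 days ago vs limit 270 → met
4. preventable accidents in the past year 4 > 2 → not met
5. condition 'transports hazardous materials' holds; brake system inspection 110 days ago vs limit 90 → not met
6. driver drug-and-alcohol testing 59 days ago vs limit 45 → not met
7. out-of-service rate (%) 6 ≤ 17 → met
8. condition 'operates vehicles over 26,000 lbs' does not hold → requirement n/a → met
Not met: 2, 4, 5, 6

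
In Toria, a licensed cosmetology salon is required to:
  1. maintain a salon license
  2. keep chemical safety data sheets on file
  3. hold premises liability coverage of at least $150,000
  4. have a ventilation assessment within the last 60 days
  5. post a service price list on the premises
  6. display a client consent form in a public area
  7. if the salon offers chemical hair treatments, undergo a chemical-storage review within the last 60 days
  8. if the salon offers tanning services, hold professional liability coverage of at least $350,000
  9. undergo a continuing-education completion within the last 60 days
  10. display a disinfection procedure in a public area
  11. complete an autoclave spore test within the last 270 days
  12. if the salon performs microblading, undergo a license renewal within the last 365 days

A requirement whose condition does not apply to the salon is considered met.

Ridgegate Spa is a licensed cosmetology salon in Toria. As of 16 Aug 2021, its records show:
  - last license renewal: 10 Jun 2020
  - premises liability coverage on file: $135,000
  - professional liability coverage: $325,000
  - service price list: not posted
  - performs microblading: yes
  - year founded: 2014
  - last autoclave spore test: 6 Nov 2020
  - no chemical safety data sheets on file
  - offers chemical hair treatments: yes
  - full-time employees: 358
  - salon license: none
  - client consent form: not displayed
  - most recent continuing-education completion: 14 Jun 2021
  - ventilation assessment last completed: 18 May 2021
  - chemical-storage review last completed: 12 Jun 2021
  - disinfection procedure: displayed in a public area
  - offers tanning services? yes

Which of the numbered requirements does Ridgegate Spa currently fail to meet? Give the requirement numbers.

1. salon license absent → not met
2. chemical safety data sheets absent → not met
3. premises liability coverage $135,000 < $150,000 → not met
4. ventilation assessment 90 days ago vs limit 60 → not met
5. service price list absent → not met
6. client consent form absent → not met
7. condition 'offers chemical hair treatments' holds; chemical-storage review 65 days ago vs limit 60 → not met
8. condition 'offers tanning services' holds; professional liability coverage $325,000 < $350,000 → not met
9. continuing-education completion 63 days ago vs limit 60 → not met
10. disinfection procedure present → met
11. autoclave spore test 283 days ago vs limit 270 → not met
12. condition 'performs microblading' holds; license renewal 432 days ago vs limit 365 → not met
Not met: 1, 2, 3, 4, 5, 6, 7, 8, 9, 11, 12

1, 2, 3, 4, 5, 6, 7, 8, 9, 11, 12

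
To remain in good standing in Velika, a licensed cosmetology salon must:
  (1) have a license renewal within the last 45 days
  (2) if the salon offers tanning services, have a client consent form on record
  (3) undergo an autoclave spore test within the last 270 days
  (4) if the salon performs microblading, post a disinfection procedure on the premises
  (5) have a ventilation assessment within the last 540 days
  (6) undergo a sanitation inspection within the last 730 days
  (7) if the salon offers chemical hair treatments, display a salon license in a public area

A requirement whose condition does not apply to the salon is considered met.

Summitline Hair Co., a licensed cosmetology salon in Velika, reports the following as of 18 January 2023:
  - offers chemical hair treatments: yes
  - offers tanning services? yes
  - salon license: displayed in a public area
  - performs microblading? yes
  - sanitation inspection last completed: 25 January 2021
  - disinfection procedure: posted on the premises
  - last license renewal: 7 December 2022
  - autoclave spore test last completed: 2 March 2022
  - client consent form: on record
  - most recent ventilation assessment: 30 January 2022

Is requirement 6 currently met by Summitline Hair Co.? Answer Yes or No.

Yes

6. sanitation inspection 723 days ago vs limit 730 → met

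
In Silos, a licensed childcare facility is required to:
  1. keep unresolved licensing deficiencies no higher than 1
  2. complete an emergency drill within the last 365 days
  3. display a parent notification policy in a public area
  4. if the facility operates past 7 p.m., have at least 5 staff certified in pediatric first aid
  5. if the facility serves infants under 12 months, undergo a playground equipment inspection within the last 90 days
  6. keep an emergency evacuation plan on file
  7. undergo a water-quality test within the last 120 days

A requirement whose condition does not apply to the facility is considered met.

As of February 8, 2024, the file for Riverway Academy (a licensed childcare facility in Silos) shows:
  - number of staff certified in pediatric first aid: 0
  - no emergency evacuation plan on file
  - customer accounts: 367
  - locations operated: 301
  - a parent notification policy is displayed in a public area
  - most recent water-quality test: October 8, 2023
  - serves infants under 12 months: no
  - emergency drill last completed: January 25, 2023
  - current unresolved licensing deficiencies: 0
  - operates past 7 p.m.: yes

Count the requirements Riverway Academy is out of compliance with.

4

1. unresolved licensing deficiencies 0 ≤ 1 → met
2. emergency drill 379 days ago vs limit 365 → not met
3. parent notification policy present → met
4. condition 'operates past 7 p.m.' holds; staff certified in pediatric first aid 0 < 5 → not met
5. condition 'serves infants under 12 months' does not hold → requirement n/a → met
6. emergency evacuation plan absent → not met
7. water-quality test 123 days ago vs limit 120 → not met
Not met: 4 of 7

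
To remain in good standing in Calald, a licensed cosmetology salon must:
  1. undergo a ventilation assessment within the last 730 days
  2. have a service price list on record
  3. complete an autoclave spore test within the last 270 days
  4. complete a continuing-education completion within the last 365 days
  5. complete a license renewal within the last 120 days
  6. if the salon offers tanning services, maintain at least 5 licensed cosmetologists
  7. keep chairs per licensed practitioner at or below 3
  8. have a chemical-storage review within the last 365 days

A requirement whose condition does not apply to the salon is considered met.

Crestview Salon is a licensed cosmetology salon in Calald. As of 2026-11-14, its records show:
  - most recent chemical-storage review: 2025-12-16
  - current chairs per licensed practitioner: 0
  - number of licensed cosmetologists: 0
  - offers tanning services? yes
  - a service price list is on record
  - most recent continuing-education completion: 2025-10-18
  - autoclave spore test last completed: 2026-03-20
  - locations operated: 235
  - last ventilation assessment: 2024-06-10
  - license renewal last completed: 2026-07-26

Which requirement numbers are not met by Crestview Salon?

1, 4, 6

1. ventilation assessment 887 days ago vs limit 730 → not met
2. service price list present → met
3. autoclave spore test 239 days ago vs limit 270 → met
4. continuing-education completion 392 days ago vs limit 365 → not met
5. license renewal 111 days ago vs limit 120 → met
6. condition 'offers tanning services' holds; licensed cosmetologists 0 < 5 → not met
7. chairs per licensed practitioner 0 ≤ 3 → met
8. chemical-storage review 333 days ago vs limit 365 → met
Not met: 1, 4, 6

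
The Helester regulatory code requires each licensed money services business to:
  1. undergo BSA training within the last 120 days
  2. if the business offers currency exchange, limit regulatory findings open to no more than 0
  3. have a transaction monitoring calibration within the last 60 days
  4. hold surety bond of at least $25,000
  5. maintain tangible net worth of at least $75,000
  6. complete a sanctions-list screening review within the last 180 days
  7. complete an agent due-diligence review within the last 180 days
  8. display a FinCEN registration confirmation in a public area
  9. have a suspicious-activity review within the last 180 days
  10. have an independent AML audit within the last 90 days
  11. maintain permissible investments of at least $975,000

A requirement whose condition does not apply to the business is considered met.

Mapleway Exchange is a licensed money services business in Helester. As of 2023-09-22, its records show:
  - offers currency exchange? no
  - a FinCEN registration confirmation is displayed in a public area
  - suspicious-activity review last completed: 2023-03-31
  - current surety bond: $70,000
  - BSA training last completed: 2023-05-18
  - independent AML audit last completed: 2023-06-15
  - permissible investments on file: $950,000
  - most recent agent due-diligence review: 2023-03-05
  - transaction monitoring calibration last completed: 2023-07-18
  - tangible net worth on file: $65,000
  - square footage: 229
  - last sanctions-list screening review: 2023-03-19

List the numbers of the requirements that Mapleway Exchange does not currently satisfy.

1. BSA training 127 days ago vs limit 120 → not met
2. condition 'offers currency exchange' does not hold → requirement n/a → met
3. transaction monitoring calibration 66 days ago vs limit 60 → not met
4. surety bond $70,000 ≥ $25,000 → met
5. tangible net worth $65,000 < $75,000 → not met
6. sanctions-list screening review 187 days ago vs limit 180 → not met
7. agent due-diligence review 201 days ago vs limit 180 → not met
8. FinCEN registration confirmation present → met
9. suspicious-activity review 175 days ago vs limit 180 → met
10. independent AML audit 99 days ago vs limit 90 → not met
11. permissible investments $950,000 < $975,000 → not met
Not met: 1, 3, 5, 6, 7, 10, 11

1, 3, 5, 6, 7, 10, 11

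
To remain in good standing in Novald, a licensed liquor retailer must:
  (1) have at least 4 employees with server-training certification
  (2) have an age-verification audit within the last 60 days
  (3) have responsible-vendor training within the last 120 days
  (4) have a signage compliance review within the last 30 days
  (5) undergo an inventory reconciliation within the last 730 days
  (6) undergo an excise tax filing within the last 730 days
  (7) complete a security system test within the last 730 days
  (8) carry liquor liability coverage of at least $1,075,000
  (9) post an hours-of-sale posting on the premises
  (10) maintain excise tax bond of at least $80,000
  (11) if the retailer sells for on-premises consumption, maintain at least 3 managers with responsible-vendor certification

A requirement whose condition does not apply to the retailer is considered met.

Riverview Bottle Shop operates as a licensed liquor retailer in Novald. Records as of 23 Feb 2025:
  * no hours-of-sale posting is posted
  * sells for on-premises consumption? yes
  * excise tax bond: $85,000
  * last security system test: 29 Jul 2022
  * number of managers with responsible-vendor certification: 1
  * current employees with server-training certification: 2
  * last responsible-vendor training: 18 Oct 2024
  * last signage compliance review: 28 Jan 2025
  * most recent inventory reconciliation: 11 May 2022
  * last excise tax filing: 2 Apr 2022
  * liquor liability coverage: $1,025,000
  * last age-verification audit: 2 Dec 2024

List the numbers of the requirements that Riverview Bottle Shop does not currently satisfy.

1, 2, 3, 5, 6, 7, 8, 9, 11

1. employees with server-training certification 2 < 4 → not met
2. age-verification audit 83 days ago vs limit 60 → not met
3. responsible-vendor training 128 days ago vs limit 120 → not met
4. signage compliance review 26 days ago vs limit 30 → met
5. inventory reconciliation 1019 days ago vs limit 730 → not met
6. excise tax filing 1058 days ago vs limit 730 → not met
7. security system test 940 days ago vs limit 730 → not met
8. liquor liability coverage $1,025,000 < $1,075,000 → not met
9. hours-of-sale posting absent → not met
10. excise tax bond $85,000 ≥ $80,000 → met
11. condition 'sells for on-premises consumption' holds; managers with responsible-vendor certification 1 < 3 → not met
Not met: 1, 2, 3, 5, 6, 7, 8, 9, 11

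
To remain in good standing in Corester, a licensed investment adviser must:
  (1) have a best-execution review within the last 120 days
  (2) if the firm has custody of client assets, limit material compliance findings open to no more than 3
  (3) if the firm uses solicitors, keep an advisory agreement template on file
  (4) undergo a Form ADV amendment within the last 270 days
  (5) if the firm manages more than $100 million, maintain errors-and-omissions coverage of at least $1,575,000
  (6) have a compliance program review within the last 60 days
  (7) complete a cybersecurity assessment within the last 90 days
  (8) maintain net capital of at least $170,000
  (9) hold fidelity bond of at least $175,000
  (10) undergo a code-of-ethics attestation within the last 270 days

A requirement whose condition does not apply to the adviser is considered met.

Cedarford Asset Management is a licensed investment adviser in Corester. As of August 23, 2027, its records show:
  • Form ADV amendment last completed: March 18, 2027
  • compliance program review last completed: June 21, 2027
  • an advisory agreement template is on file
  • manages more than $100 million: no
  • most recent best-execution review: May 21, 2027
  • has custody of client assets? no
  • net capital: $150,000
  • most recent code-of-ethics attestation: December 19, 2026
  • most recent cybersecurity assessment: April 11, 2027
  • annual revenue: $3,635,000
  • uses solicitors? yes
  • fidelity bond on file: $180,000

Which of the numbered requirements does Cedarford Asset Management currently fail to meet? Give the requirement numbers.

1. best-execution review 94 days ago vs limit 120 → met
2. condition 'has custody of client assets' does not hold → requirement n/a → met
3. condition 'uses solicitors' holds; advisory agreement template present → met
4. Form ADV amendment 158 days ago vs limit 270 → met
5. condition 'manages more than $100 million' does not hold → requirement n/a → met
6. compliance program review 63 days ago vs limit 60 → not met
7. cybersecurity assessment 134 days ago vs limit 90 → not met
8. net capital $150,000 < $170,000 → not met
9. fidelity bond $180,000 ≥ $175,000 → met
10. code-of-ethics attestation 247 days ago vs limit 270 → met
Not met: 6, 7, 8

6, 7, 8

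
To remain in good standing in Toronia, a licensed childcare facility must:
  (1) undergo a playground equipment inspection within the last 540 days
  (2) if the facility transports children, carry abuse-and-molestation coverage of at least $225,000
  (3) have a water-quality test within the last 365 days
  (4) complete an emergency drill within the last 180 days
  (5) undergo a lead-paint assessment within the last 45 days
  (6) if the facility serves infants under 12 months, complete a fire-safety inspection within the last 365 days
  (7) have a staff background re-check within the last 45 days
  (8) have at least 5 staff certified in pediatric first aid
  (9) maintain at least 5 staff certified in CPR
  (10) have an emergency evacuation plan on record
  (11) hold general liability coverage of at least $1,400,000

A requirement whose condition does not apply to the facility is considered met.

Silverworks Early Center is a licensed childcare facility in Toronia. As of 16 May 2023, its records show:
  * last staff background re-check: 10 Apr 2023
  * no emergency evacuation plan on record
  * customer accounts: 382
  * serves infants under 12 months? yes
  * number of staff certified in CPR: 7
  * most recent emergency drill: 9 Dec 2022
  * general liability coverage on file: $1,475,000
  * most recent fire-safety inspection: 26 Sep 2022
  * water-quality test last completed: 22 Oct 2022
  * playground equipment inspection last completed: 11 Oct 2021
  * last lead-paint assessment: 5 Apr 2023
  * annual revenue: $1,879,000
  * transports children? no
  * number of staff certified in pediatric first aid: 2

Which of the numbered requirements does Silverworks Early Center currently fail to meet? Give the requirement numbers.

1, 8, 10

1. playground equipment inspection 582 days ago vs limit 540 → not met
2. condition 'transports children' does not hold → requirement n/a → met
3. water-quality test 206 days ago vs limit 365 → met
4. emergency drill 158 days ago vs limit 180 → met
5. lead-paint assessment 41 days ago vs limit 45 → met
6. condition 'serves infants under 12 months' holds; fire-safety inspection 232 days ago vs limit 365 → met
7. staff background re-check 36 days ago vs limit 45 → met
8. staff certified in pediatric first aid 2 < 5 → not met
9. staff certified in CPR 7 ≥ 5 → met
10. emergency evacuation plan absent → not met
11. general liability coverage $1,475,000 ≥ $1,400,000 → met
Not met: 1, 8, 10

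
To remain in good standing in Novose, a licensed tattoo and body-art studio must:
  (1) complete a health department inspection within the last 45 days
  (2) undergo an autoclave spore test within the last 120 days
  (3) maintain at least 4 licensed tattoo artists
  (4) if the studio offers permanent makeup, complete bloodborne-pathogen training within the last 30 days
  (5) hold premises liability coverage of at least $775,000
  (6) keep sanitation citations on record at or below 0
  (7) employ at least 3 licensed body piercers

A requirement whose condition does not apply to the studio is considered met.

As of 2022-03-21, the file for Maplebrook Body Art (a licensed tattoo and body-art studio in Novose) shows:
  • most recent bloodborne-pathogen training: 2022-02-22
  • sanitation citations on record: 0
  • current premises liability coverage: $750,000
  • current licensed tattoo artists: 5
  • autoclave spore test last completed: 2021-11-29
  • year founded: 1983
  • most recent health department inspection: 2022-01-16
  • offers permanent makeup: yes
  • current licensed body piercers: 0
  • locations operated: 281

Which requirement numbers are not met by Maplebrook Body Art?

1, 5, 7

1. health department inspection 64 days ago vs limit 45 → not met
2. autoclave spore test 112 days ago vs limit 120 → met
3. licensed tattoo artists 5 ≥ 4 → met
4. condition 'offers permanent makeup' holds; bloodborne-pathogen training 27 days ago vs limit 30 → met
5. premises liability coverage $750,000 < $775,000 → not met
6. sanitation citations on record 0 ≤ 0 → met
7. licensed body piercers 0 < 3 → not met
Not met: 1, 5, 7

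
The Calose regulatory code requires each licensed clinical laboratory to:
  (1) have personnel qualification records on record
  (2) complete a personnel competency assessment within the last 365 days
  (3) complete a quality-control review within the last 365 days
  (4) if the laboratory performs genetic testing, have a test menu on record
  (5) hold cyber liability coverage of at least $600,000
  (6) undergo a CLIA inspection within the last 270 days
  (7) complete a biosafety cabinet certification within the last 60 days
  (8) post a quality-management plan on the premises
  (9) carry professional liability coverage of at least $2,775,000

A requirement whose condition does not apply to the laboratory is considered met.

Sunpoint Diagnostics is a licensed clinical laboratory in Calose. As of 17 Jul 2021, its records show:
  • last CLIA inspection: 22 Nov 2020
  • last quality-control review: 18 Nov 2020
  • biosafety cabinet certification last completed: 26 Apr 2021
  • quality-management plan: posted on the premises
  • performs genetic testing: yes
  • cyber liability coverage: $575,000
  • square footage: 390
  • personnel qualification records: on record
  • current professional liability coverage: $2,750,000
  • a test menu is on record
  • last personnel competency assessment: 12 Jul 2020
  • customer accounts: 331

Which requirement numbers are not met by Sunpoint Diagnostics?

1. personnel qualification records present → met
2. personnel competency assessment 370 days ago vs limit 365 → not met
3. quality-control review 241 days ago vs limit 365 → met
4. condition 'performs genetic testing' holds; test menu present → met
5. cyber liability coverage $575,000 < $600,000 → not met
6. CLIA inspection 237 days ago vs limit 270 → met
7. biosafety cabinet certification 82 days ago vs limit 60 → not met
8. quality-management plan present → met
9. professional liability coverage $2,750,000 < $2,775,000 → not met
Not met: 2, 5, 7, 9

2, 5, 7, 9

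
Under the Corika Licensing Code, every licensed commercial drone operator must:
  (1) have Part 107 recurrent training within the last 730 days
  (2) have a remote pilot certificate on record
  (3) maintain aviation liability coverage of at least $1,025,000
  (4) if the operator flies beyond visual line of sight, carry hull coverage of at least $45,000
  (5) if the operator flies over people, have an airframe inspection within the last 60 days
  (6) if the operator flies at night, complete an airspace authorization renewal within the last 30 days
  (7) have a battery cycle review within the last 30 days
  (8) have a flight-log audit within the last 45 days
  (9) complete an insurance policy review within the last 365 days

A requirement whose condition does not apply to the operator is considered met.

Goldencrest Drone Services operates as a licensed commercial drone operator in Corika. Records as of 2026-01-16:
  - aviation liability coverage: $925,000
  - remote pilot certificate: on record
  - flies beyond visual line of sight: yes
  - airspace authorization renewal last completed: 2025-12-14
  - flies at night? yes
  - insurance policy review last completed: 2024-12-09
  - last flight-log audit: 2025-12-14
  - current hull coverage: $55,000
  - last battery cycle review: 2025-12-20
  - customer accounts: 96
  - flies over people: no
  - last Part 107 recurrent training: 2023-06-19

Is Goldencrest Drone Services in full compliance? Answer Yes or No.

1. Part 107 recurrent training 942 days ago vs limit 730 → not met
2. remote pilot certificate present → met
3. aviation liability coverage $925,000 < $1,025,000 → not met
4. condition 'flies beyond visual line of sight' holds; hull coverage $55,000 ≥ $45,000 → met
5. condition 'flies over people' does not hold → requirement n/a → met
6. condition 'flies at night' holds; airspace authorization renewal 33 days ago vs limit 30 → not met
7. battery cycle review 27 days ago vs limit 30 → met
8. flight-log audit 33 days ago vs limit 45 → met
9. insurance policy review 403 days ago vs limit 365 → not met
Not met: 1, 3, 6, 9

No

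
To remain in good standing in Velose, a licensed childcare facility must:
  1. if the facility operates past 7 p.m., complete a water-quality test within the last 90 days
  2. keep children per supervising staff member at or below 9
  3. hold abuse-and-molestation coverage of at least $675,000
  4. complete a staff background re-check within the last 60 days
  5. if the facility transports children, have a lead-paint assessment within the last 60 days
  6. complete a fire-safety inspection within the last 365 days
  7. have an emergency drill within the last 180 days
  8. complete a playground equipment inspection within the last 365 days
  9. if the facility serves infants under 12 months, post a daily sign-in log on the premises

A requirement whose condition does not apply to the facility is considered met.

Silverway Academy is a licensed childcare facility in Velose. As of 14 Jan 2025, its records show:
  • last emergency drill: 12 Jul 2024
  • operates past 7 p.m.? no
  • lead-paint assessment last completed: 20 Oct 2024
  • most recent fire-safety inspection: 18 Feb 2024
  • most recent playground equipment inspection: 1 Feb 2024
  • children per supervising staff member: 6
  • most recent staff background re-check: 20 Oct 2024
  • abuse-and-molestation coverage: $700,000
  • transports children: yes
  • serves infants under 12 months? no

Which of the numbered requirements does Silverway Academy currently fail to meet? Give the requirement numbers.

4, 5, 7

1. condition 'operates past 7 p.m.' does not hold → requirement n/a → met
2. children per supervising staff member 6 ≤ 9 → met
3. abuse-and-molestation coverage $700,000 ≥ $675,000 → met
4. staff background re-check 86 days ago vs limit 60 → not met
5. condition 'transports children' holds; lead-paint assessment 86 days ago vs limit 60 → not met
6. fire-safety inspection 331 days ago vs limit 365 → met
7. emergency drill 186 days ago vs limit 180 → not met
8. playground equipment inspection 348 days ago vs limit 365 → met
9. condition 'serves infants under 12 months' does not hold → requirement n/a → met
Not met: 4, 5, 7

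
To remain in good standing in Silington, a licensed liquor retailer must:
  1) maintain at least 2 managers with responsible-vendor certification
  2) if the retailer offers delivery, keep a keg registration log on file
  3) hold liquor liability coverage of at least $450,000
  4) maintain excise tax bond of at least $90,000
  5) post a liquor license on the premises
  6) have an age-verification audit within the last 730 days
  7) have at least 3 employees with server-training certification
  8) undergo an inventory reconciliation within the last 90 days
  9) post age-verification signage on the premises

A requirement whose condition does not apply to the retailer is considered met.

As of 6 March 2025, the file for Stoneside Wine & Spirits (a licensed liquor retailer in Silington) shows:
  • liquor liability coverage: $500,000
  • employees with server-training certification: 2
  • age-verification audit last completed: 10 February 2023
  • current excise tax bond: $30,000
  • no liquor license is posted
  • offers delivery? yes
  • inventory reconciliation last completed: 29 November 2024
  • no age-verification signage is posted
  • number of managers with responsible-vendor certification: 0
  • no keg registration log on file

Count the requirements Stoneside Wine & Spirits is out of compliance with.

8

1. managers with responsible-vendor certification 0 < 2 → not met
2. condition 'offers delivery' holds; keg registration log absent → not met
3. liquor liability coverage $500,000 ≥ $450,000 → met
4. excise tax bond $30,000 < $90,000 → not met
5. liquor license absent → not met
6. age-verification audit 755 days ago vs limit 730 → not met
7. employees with server-training certification 2 < 3 → not met
8. inventory reconciliation 97 days ago vs limit 90 → not met
9. age-verification signage absent → not met
Not met: 8 of 9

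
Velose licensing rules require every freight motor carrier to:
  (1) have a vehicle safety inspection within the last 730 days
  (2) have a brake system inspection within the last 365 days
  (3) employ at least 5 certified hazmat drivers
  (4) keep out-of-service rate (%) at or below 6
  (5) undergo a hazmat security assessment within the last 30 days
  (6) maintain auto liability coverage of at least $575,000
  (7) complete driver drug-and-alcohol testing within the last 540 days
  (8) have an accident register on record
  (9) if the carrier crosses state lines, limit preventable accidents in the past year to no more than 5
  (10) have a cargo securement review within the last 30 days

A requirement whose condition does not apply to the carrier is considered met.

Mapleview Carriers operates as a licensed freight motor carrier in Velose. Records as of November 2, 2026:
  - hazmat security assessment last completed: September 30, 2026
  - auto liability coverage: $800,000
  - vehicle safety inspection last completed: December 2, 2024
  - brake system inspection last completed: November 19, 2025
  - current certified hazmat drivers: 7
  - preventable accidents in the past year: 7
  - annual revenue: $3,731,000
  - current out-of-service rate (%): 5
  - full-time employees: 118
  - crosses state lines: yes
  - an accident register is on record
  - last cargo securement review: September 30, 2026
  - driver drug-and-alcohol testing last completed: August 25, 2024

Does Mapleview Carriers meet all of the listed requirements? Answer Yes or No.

No

1. vehicle safety inspection 700 days ago vs limit 730 → met
2. brake system inspection 348 days ago vs limit 365 → met
3. certified hazmat drivers 7 ≥ 5 → met
4. out-of-service rate (%) 5 ≤ 6 → met
5. hazmat security assessment 33 days ago vs limit 30 → not met
6. auto liability coverage $800,000 ≥ $575,000 → met
7. driver drug-and-alcohol testing 799 days ago vs limit 540 → not met
8. accident register present → met
9. condition 'crosses state lines' holds; preventable accidents in the past year 7 > 5 → not met
10. cargo securement review 33 days ago vs limit 30 → not met
Not met: 5, 7, 9, 10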